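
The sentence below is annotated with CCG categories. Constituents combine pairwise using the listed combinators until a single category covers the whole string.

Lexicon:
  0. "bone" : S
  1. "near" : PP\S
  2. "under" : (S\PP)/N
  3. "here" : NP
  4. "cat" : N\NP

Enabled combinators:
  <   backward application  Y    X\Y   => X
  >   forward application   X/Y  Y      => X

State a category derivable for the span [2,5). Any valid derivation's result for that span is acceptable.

[0,5] S   <
  [0,2] PP   <
    [0,1] "bone" : S
    [1,2] "near" : PP\S
  [2,5] S\PP   >
    [2,3] "under" : (S\PP)/N
    [3,5] N   <
      [3,4] "here" : NP
      [4,5] "cat" : N\NP

S\PP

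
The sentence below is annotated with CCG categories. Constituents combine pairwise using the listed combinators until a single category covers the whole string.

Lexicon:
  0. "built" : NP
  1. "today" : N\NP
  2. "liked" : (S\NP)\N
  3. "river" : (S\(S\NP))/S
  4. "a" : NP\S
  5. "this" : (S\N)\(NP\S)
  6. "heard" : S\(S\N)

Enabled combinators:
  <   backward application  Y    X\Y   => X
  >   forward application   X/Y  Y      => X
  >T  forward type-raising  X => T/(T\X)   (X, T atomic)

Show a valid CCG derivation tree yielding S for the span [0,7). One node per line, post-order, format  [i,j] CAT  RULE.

[0,1] NP  lex  "built"
[1,2] N\NP  lex  "today"
[0,2] N  <  k=1
[2,3] (S\NP)\N  lex  "liked"
[0,3] S\NP  <  k=2
[3,4] (S\(S\NP))/S  lex  "river"
[4,5] NP\S  lex  "a"
[5,6] (S\N)\(NP\S)  lex  "this"
[4,6] S\N  <  k=5
[6,7] S\(S\N)  lex  "heard"
[4,7] S  <  k=6
[3,7] S\(S\NP)  >  k=4
[0,7] S  <  k=3

[0,7] S   <
  [0,3] S\NP   <
    [0,2] N   <
      [0,1] "built" : NP
      [1,2] "today" : N\NP
    [2,3] "liked" : (S\NP)\N
  [3,7] S\(S\NP)   >
    [3,4] "river" : (S\(S\NP))/S
    [4,7] S   <
      [4,6] S\N   <
        [4,5] "a" : NP\S
        [5,6] "this" : (S\N)\(NP\S)
      [6,7] "heard" : S\(S\N)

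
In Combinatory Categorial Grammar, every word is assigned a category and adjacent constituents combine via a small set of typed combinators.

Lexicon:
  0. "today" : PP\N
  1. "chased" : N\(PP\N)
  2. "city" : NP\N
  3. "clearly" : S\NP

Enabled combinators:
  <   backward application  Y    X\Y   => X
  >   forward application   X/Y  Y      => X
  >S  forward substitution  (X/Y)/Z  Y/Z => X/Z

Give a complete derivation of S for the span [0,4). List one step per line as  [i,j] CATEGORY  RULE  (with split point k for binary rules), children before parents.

[0,4] S   <
  [0,3] NP   <
    [0,2] N   <
      [0,1] "today" : PP\N
      [1,2] "chased" : N\(PP\N)
    [2,3] "city" : NP\N
  [3,4] "clearly" : S\NP

[0,1] PP\N  lex  "today"
[1,2] N\(PP\N)  lex  "chased"
[0,2] N  <  k=1
[2,3] NP\N  lex  "city"
[0,3] NP  <  k=2
[3,4] S\NP  lex  "clearly"
[0,4] S  <  k=3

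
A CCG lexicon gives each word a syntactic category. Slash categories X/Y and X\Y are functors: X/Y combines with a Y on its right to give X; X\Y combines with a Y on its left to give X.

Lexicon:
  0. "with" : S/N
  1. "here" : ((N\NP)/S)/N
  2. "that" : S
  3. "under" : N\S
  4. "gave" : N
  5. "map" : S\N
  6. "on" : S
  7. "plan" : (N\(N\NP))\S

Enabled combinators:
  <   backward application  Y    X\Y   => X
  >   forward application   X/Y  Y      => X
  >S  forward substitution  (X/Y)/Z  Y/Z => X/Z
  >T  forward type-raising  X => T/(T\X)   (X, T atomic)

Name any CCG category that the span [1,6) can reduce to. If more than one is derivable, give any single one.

N\NP

[0,8] S   >
  [0,1] "with" : S/N
  [1,8] N   <
    [1,6] N\NP   >
      [1,4] (N\NP)/S   >
        [1,2] "here" : ((N\NP)/S)/N
        [2,4] N   >
          [2,3] N/(N\S)   >T
            [2,3] "that" : S
          [3,4] "under" : N\S
      [4,6] S   <
        [4,5] "gave" : N
        [5,6] "map" : S\N
    [6,8] N\(N\NP)   <
      [6,7] "on" : S
      [7,8] "plan" : (N\(N\NP))\S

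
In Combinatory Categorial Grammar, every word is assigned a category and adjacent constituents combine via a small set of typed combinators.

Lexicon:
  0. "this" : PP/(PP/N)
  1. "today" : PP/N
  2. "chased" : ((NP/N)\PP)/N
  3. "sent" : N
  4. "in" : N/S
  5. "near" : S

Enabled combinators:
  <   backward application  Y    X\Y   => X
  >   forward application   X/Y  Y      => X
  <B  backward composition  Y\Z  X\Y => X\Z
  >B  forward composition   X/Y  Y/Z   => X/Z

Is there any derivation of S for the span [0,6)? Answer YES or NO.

NO

PP/(PP/N) PP/N ((NP/N)\PP)/N N N/S S
CKY chart[0,6] = {NP}; S ∉ chart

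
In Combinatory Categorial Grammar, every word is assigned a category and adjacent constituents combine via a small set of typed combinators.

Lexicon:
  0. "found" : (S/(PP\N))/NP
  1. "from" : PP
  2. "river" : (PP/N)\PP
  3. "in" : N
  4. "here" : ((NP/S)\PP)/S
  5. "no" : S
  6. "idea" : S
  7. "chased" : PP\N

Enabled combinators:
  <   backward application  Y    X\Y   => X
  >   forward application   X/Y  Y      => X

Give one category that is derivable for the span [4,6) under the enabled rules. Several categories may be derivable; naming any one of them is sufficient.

[0,8] S   >
  [0,7] S/(PP\N)   >
    [0,1] "found" : (S/(PP\N))/NP
    [1,7] NP   >
      [1,6] NP/S   <
        [1,4] PP   >
          [1,3] PP/N   <
            [1,2] "from" : PP
            [2,3] "river" : (PP/N)\PP
          [3,4] "in" : N
        [4,6] (NP/S)\PP   >
          [4,5] "here" : ((NP/S)\PP)/S
          [5,6] "no" : S
      [6,7] "idea" : S
  [7,8] "chased" : PP\N

(NP/S)\PP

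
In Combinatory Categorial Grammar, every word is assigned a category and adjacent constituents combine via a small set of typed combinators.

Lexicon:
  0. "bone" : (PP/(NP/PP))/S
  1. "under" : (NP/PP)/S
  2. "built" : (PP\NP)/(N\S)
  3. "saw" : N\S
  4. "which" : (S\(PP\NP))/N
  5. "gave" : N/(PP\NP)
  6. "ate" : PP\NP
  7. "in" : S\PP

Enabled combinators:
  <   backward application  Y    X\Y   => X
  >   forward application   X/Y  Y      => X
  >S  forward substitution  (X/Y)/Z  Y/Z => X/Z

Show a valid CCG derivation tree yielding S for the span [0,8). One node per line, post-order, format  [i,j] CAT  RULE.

[0,8] S   <
  [0,7] PP   >
    [0,2] PP/S   >S
      [0,1] "bone" : (PP/(NP/PP))/S
      [1,2] "under" : (NP/PP)/S
    [2,7] S   <
      [2,4] PP\NP   >
        [2,3] "built" : (PP\NP)/(N\S)
        [3,4] "saw" : N\S
      [4,7] S\(PP\NP)   >
        [4,5] "which" : (S\(PP\NP))/N
        [5,7] N   >
          [5,6] "gave" : N/(PP\NP)
          [6,7] "ate" : PP\NP
  [7,8] "in" : S\PP

[0,1] (PP/(NP/PP))/S  lex  "bone"
[1,2] (NP/PP)/S  lex  "under"
[0,2] PP/S  >S  k=1
[2,3] (PP\NP)/(N\S)  lex  "built"
[3,4] N\S  lex  "saw"
[2,4] PP\NP  >  k=3
[4,5] (S\(PP\NP))/N  lex  "which"
[5,6] N/(PP\NP)  lex  "gave"
[6,7] PP\NP  lex  "ate"
[5,7] N  >  k=6
[4,7] S\(PP\NP)  >  k=5
[2,7] S  <  k=4
[0,7] PP  >  k=2
[7,8] S\PP  lex  "in"
[0,8] S  <  k=7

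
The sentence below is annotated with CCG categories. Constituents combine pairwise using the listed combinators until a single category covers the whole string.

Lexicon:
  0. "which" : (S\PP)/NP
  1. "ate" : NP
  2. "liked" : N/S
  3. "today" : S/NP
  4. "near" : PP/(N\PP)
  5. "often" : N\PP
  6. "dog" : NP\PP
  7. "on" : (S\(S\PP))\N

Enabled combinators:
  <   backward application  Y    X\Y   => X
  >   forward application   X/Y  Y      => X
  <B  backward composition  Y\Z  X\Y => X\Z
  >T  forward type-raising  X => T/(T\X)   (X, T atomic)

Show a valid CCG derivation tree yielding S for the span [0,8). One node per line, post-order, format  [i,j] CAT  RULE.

[0,1] (S\PP)/NP  lex  "which"
[1,2] NP  lex  "ate"
[0,2] S\PP  >  k=1
[2,3] N/S  lex  "liked"
[3,4] S/NP  lex  "today"
[4,5] PP/(N\PP)  lex  "near"
[5,6] N\PP  lex  "often"
[4,6] PP  >  k=5
[6,7] NP\PP  lex  "dog"
[4,7] NP  <  k=6
[3,7] S  >  k=4
[2,7] N  >  k=3
[7,8] (S\(S\PP))\N  lex  "on"
[2,8] S\(S\PP)  <  k=7
[0,8] S  <  k=2

[0,8] S   <
  [0,2] S\PP   >
    [0,1] "which" : (S\PP)/NP
    [1,2] "ate" : NP
  [2,8] S\(S\PP)   <
    [2,7] N   >
      [2,3] "liked" : N/S
      [3,7] S   >
        [3,4] "today" : S/NP
        [4,7] NP   <
          [4,6] PP   >
            [4,5] "near" : PP/(N\PP)
            [5,6] "often" : N\PP
          [6,7] "dog" : NP\PP
    [7,8] "on" : (S\(S\PP))\N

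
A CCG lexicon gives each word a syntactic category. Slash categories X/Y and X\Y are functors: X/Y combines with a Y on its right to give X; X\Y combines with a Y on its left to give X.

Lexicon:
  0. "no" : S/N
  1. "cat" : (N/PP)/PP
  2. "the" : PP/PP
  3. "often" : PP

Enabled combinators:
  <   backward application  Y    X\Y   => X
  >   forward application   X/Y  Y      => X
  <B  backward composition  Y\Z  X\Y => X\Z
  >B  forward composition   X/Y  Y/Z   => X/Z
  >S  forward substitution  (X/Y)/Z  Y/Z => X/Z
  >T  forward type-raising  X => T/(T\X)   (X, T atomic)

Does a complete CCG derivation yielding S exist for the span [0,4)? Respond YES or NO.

YES

[0,4] S   >
  [0,3] S/PP   >B
    [0,1] "no" : S/N
    [1,3] N/PP   >S
      [1,2] "cat" : (N/PP)/PP
      [2,3] "the" : PP/PP
  [3,4] "often" : PP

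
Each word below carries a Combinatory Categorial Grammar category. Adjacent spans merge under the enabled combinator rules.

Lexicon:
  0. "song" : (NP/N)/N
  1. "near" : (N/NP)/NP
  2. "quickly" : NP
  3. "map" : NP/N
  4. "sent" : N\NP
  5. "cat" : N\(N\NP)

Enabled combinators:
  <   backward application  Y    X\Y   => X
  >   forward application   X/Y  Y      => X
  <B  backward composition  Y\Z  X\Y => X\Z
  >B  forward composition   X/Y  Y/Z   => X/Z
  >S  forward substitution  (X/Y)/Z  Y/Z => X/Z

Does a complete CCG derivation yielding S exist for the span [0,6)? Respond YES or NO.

NO

(NP/N)/N (N/NP)/NP NP NP/N N\NP N\(N\NP)
CKY chart[0,6] = {NP, NP/N}; S ∉ chart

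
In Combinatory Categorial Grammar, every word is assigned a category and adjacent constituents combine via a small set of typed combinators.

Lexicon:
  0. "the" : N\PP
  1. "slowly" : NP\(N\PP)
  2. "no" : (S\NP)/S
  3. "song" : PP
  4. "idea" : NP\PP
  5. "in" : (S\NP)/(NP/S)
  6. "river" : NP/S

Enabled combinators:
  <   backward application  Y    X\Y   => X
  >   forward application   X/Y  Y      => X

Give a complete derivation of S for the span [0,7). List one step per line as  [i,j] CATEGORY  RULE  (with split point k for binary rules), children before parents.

[0,1] N\PP  lex  "the"
[1,2] NP\(N\PP)  lex  "slowly"
[0,2] NP  <  k=1
[2,3] (S\NP)/S  lex  "no"
[3,4] PP  lex  "song"
[4,5] NP\PP  lex  "idea"
[3,5] NP  <  k=4
[5,6] (S\NP)/(NP/S)  lex  "in"
[6,7] NP/S  lex  "river"
[5,7] S\NP  >  k=6
[3,7] S  <  k=5
[2,7] S\NP  >  k=3
[0,7] S  <  k=2

[0,7] S   <
  [0,2] NP   <
    [0,1] "the" : N\PP
    [1,2] "slowly" : NP\(N\PP)
  [2,7] S\NP   >
    [2,3] "no" : (S\NP)/S
    [3,7] S   <
      [3,5] NP   <
        [3,4] "song" : PP
        [4,5] "idea" : NP\PP
      [5,7] S\NP   >
        [5,6] "in" : (S\NP)/(NP/S)
        [6,7] "river" : NP/S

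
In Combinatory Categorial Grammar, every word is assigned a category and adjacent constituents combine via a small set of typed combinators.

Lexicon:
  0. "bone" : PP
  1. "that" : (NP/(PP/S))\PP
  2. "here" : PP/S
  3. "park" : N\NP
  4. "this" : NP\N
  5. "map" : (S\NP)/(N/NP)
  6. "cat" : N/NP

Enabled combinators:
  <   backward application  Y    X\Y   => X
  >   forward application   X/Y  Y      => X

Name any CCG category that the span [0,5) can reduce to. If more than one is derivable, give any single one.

NP

[0,7] S   <
  [0,5] NP   <
    [0,4] N   <
      [0,3] NP   >
        [0,2] NP/(PP/S)   <
          [0,1] "bone" : PP
          [1,2] "that" : (NP/(PP/S))\PP
        [2,3] "here" : PP/S
      [3,4] "park" : N\NP
    [4,5] "this" : NP\N
  [5,7] S\NP   >
    [5,6] "map" : (S\NP)/(N/NP)
    [6,7] "cat" : N/NP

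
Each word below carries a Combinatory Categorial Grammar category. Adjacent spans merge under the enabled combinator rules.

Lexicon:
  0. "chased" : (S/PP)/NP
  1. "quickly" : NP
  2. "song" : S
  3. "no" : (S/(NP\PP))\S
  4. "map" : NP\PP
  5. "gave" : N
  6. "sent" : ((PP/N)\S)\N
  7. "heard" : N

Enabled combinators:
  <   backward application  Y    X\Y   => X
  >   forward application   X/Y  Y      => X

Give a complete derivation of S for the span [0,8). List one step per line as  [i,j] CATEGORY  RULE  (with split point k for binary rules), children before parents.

[0,8] S   >
  [0,2] S/PP   >
    [0,1] "chased" : (S/PP)/NP
    [1,2] "quickly" : NP
  [2,8] PP   >
    [2,7] PP/N   <
      [2,5] S   >
        [2,4] S/(NP\PP)   <
          [2,3] "song" : S
          [3,4] "no" : (S/(NP\PP))\S
        [4,5] "map" : NP\PP
      [5,7] (PP/N)\S   <
        [5,6] "gave" : N
        [6,7] "sent" : ((PP/N)\S)\N
    [7,8] "heard" : N

[0,1] (S/PP)/NP  lex  "chased"
[1,2] NP  lex  "quickly"
[0,2] S/PP  >  k=1
[2,3] S  lex  "song"
[3,4] (S/(NP\PP))\S  lex  "no"
[2,4] S/(NP\PP)  <  k=3
[4,5] NP\PP  lex  "map"
[2,5] S  >  k=4
[5,6] N  lex  "gave"
[6,7] ((PP/N)\S)\N  lex  "sent"
[5,7] (PP/N)\S  <  k=6
[2,7] PP/N  <  k=5
[7,8] N  lex  "heard"
[2,8] PP  >  k=7
[0,8] S  >  k=2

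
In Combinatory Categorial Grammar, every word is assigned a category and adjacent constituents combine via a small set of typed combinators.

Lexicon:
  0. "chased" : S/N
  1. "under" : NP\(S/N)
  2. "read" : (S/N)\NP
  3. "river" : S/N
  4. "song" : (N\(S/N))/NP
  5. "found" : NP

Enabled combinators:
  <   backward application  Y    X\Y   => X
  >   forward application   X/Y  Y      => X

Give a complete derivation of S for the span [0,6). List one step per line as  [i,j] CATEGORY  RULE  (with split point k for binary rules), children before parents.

[0,1] S/N  lex  "chased"
[1,2] NP\(S/N)  lex  "under"
[0,2] NP  <  k=1
[2,3] (S/N)\NP  lex  "read"
[0,3] S/N  <  k=2
[3,4] S/N  lex  "river"
[4,5] (N\(S/N))/NP  lex  "song"
[5,6] NP  lex  "found"
[4,6] N\(S/N)  >  k=5
[3,6] N  <  k=4
[0,6] S  >  k=3

[0,6] S   >
  [0,3] S/N   <
    [0,2] NP   <
      [0,1] "chased" : S/N
      [1,2] "under" : NP\(S/N)
    [2,3] "read" : (S/N)\NP
  [3,6] N   <
    [3,4] "river" : S/N
    [4,6] N\(S/N)   >
      [4,5] "song" : (N\(S/N))/NP
      [5,6] "found" : NP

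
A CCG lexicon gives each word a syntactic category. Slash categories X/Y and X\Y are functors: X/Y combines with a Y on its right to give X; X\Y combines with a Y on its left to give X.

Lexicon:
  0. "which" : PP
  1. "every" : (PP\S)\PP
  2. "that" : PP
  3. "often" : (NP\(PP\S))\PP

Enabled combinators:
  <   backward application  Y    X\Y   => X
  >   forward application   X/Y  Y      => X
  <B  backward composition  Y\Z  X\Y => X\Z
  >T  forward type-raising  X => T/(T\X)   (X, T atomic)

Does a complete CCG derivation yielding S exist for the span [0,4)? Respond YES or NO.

PP (PP\S)\PP PP (NP\(PP\S))\PP
CKY chart[0,4] = {N/(N\NP), NP, NP/(NP\NP), PP/(PP\NP), S/(S\NP)}; S ∉ chart

NO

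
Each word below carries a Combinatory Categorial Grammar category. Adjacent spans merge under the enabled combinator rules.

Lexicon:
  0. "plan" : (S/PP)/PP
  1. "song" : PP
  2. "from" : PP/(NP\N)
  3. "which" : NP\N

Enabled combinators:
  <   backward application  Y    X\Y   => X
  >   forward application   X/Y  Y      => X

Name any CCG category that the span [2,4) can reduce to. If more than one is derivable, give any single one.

PP

[0,4] S   >
  [0,2] S/PP   >
    [0,1] "plan" : (S/PP)/PP
    [1,2] "song" : PP
  [2,4] PP   >
    [2,3] "from" : PP/(NP\N)
    [3,4] "which" : NP\N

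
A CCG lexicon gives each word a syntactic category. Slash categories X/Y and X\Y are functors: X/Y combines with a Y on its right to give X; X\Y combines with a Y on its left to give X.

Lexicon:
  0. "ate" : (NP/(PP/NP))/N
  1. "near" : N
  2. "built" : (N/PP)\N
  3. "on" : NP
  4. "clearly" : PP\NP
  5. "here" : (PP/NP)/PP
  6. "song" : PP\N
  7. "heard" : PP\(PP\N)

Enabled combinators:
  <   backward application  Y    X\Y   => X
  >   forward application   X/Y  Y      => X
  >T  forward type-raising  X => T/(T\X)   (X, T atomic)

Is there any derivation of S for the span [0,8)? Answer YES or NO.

NO

(NP/(PP/NP))/N N (N/PP)\N NP PP\NP (PP/NP)/PP PP\N PP\(PP\N)
CKY chart[0,8] = {N/(N\NP), NP, NP/(NP\NP), PP/(PP\NP), S/(S\NP)}; S ∉ chart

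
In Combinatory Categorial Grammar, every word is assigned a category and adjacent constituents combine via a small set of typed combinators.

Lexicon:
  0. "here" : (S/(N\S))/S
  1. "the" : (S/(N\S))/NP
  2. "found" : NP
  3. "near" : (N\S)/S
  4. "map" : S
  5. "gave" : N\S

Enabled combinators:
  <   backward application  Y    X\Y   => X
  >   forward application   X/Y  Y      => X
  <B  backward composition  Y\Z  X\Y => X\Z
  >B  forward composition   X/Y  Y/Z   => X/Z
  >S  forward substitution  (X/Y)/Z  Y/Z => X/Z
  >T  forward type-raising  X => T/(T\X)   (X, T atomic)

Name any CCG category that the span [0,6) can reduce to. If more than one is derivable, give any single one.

S

[0,6] S   >
  [0,5] S/(N\S)   >
    [0,1] "here" : (S/(N\S))/S
    [1,5] S   >
      [1,3] S/(N\S)   >
        [1,2] "the" : (S/(N\S))/NP
        [2,3] "found" : NP
      [3,5] N\S   >
        [3,4] "near" : (N\S)/S
        [4,5] "map" : S
  [5,6] "gave" : N\S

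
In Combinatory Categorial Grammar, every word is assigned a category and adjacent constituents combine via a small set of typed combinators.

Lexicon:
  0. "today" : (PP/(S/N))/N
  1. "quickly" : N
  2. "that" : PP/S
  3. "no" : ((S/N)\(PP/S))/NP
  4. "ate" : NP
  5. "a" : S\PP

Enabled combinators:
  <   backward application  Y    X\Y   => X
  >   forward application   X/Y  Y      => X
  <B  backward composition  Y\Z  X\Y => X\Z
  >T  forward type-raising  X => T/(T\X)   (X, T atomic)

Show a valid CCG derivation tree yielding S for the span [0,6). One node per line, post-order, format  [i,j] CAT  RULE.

[0,1] (PP/(S/N))/N  lex  "today"
[1,2] N  lex  "quickly"
[0,2] PP/(S/N)  >  k=1
[2,3] PP/S  lex  "that"
[3,4] ((S/N)\(PP/S))/NP  lex  "no"
[4,5] NP  lex  "ate"
[3,5] (S/N)\(PP/S)  >  k=4
[2,5] S/N  <  k=3
[0,5] PP  >  k=2
[5,6] S\PP  lex  "a"
[0,6] S  <  k=5

[0,6] S   <
  [0,5] PP   >
    [0,2] PP/(S/N)   >
      [0,1] "today" : (PP/(S/N))/N
      [1,2] "quickly" : N
    [2,5] S/N   <
      [2,3] "that" : PP/S
      [3,5] (S/N)\(PP/S)   >
        [3,4] "no" : ((S/N)\(PP/S))/NP
        [4,5] "ate" : NP
  [5,6] "a" : S\PP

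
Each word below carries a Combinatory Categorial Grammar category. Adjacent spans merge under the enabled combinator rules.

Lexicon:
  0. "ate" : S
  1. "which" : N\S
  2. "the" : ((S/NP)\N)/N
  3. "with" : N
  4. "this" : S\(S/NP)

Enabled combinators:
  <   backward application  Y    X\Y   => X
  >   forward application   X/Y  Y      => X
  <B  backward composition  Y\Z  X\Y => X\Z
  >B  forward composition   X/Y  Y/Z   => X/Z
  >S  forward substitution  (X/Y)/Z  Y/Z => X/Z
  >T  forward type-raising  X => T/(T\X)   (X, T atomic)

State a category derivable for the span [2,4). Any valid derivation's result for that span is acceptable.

(S/NP)\N

[0,5] S   <
  [0,2] N   >
    [0,1] N/(N\S)   >T
      [0,1] "ate" : S
    [1,2] "which" : N\S
  [2,5] S\N   <B
    [2,4] (S/NP)\N   >
      [2,3] "the" : ((S/NP)\N)/N
      [3,4] "with" : N
    [4,5] "this" : S\(S/NP)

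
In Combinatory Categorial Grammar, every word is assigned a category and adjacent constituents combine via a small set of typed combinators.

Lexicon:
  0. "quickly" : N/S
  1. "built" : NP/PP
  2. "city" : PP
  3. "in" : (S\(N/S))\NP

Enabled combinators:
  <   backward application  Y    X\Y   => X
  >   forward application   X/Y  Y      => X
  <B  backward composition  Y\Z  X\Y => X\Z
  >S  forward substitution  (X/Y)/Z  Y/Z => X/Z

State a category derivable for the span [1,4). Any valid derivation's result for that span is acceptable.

S\(N/S)

[0,4] S   <
  [0,1] "quickly" : N/S
  [1,4] S\(N/S)   <
    [1,3] NP   >
      [1,2] "built" : NP/PP
      [2,3] "city" : PP
    [3,4] "in" : (S\(N/S))\NP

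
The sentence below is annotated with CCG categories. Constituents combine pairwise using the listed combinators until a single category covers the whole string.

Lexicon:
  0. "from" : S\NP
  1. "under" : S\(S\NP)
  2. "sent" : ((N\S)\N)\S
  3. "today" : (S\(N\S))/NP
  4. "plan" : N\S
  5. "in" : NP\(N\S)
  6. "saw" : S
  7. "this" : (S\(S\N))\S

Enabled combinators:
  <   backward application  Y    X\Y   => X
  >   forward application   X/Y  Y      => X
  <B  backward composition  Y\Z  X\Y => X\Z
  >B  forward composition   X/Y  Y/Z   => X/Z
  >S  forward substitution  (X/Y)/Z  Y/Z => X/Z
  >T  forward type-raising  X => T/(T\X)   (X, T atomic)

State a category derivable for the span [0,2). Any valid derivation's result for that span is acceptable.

[0,8] S   <
  [0,6] S\N   <B
    [0,3] (N\S)\N   <
      [0,2] S   <
        [0,1] "from" : S\NP
        [1,2] "under" : S\(S\NP)
      [2,3] "sent" : ((N\S)\N)\S
    [3,6] S\(N\S)   >
      [3,4] "today" : (S\(N\S))/NP
      [4,6] NP   <
        [4,5] "plan" : N\S
        [5,6] "in" : NP\(N\S)
  [6,8] S\(S\N)   <
    [6,7] "saw" : S
    [7,8] "this" : (S\(S\N))\S

S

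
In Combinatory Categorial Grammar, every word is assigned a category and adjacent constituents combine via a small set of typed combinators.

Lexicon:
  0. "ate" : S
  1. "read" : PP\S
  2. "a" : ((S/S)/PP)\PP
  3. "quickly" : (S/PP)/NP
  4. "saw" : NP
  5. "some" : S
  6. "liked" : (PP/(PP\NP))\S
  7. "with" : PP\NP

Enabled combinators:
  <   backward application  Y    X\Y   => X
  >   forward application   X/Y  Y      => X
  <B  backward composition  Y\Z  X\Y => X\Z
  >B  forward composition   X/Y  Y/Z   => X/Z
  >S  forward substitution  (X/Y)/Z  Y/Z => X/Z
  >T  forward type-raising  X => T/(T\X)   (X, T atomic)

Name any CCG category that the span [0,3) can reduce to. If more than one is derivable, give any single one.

[0,8] S   >
  [0,5] S/PP   >S
    [0,3] (S/S)/PP   <
      [0,2] PP   <
        [0,1] "ate" : S
        [1,2] "read" : PP\S
      [2,3] "a" : ((S/S)/PP)\PP
    [3,5] S/PP   >
      [3,4] "quickly" : (S/PP)/NP
      [4,5] "saw" : NP
  [5,8] PP   >
    [5,7] PP/(PP\NP)   <
      [5,6] "some" : S
      [6,7] "liked" : (PP/(PP\NP))\S
    [7,8] "with" : PP\NP

(S/S)/PP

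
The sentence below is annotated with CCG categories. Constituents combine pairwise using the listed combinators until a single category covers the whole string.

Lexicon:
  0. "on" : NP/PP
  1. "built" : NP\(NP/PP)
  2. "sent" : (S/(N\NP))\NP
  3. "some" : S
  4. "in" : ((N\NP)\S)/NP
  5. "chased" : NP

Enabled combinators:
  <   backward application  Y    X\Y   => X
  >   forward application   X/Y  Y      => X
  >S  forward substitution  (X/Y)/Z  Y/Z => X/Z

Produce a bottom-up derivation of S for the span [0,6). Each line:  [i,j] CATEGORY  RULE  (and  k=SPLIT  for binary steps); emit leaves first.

[0,6] S   >
  [0,3] S/(N\NP)   <
    [0,2] NP   <
      [0,1] "on" : NP/PP
      [1,2] "built" : NP\(NP/PP)
    [2,3] "sent" : (S/(N\NP))\NP
  [3,6] N\NP   <
    [3,4] "some" : S
    [4,6] (N\NP)\S   >
      [4,5] "in" : ((N\NP)\S)/NP
      [5,6] "chased" : NP

[0,1] NP/PP  lex  "on"
[1,2] NP\(NP/PP)  lex  "built"
[0,2] NP  <  k=1
[2,3] (S/(N\NP))\NP  lex  "sent"
[0,3] S/(N\NP)  <  k=2
[3,4] S  lex  "some"
[4,5] ((N\NP)\S)/NP  lex  "in"
[5,6] NP  lex  "chased"
[4,6] (N\NP)\S  >  k=5
[3,6] N\NP  <  k=4
[0,6] S  >  k=3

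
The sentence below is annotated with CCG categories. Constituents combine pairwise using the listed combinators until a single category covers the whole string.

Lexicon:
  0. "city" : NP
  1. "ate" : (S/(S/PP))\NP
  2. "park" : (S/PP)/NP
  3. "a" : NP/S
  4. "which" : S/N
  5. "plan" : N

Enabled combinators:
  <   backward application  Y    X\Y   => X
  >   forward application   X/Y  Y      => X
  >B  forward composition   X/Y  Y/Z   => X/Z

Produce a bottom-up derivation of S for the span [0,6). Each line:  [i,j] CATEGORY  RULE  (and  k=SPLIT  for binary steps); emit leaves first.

[0,6] S   >
  [0,2] S/(S/PP)   <
    [0,1] "city" : NP
    [1,2] "ate" : (S/(S/PP))\NP
  [2,6] S/PP   >
    [2,3] "park" : (S/PP)/NP
    [3,6] NP   >
      [3,4] "a" : NP/S
      [4,6] S   >
        [4,5] "which" : S/N
        [5,6] "plan" : N

[0,1] NP  lex  "city"
[1,2] (S/(S/PP))\NP  lex  "ate"
[0,2] S/(S/PP)  <  k=1
[2,3] (S/PP)/NP  lex  "park"
[3,4] NP/S  lex  "a"
[4,5] S/N  lex  "which"
[5,6] N  lex  "plan"
[4,6] S  >  k=5
[3,6] NP  >  k=4
[2,6] S/PP  >  k=3
[0,6] S  >  k=2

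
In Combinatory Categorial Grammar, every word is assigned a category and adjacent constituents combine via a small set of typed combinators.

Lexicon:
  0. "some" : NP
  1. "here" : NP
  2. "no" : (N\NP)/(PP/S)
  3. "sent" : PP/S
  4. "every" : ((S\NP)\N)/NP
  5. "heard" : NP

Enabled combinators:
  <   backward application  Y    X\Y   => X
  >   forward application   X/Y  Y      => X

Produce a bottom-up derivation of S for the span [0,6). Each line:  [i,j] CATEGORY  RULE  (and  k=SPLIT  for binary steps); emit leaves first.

[0,1] NP  lex  "some"
[1,2] NP  lex  "here"
[2,3] (N\NP)/(PP/S)  lex  "no"
[3,4] PP/S  lex  "sent"
[2,4] N\NP  >  k=3
[1,4] N  <  k=2
[4,5] ((S\NP)\N)/NP  lex  "every"
[5,6] NP  lex  "heard"
[4,6] (S\NP)\N  >  k=5
[1,6] S\NP  <  k=4
[0,6] S  <  k=1

[0,6] S   <
  [0,1] "some" : NP
  [1,6] S\NP   <
    [1,4] N   <
      [1,2] "here" : NP
      [2,4] N\NP   >
        [2,3] "no" : (N\NP)/(PP/S)
        [3,4] "sent" : PP/S
    [4,6] (S\NP)\N   >
      [4,5] "every" : ((S\NP)\N)/NP
      [5,6] "heard" : NP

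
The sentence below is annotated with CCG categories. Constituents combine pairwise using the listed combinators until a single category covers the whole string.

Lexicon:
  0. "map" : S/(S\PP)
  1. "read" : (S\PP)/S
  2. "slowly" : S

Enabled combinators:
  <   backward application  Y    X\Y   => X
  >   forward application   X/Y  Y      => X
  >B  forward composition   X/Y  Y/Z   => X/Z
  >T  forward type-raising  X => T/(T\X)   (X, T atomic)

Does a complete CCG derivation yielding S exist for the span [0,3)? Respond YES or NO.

[0,3] S   >
  [0,1] "map" : S/(S\PP)
  [1,3] S\PP   >
    [1,2] "read" : (S\PP)/S
    [2,3] "slowly" : S

YES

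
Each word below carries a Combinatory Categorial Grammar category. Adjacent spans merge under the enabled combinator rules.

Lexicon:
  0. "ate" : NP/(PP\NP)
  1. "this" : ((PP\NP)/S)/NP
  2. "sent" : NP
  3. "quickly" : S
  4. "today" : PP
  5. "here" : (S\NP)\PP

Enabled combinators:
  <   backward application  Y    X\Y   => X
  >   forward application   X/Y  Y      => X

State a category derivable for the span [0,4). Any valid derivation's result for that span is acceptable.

[0,6] S   <
  [0,4] NP   >
    [0,1] "ate" : NP/(PP\NP)
    [1,4] PP\NP   >
      [1,3] (PP\NP)/S   >
        [1,2] "this" : ((PP\NP)/S)/NP
        [2,3] "sent" : NP
      [3,4] "quickly" : S
  [4,6] S\NP   <
    [4,5] "today" : PP
    [5,6] "here" : (S\NP)\PP

NP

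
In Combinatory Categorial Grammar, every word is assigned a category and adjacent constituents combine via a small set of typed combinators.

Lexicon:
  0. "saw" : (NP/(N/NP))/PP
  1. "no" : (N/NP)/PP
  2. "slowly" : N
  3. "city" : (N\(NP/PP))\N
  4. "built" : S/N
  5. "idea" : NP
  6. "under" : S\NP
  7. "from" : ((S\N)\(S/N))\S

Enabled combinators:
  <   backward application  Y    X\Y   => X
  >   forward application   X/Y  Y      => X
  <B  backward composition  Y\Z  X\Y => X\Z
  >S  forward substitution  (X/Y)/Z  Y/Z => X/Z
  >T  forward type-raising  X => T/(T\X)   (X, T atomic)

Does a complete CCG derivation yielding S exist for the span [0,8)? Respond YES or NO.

YES

[0,8] S   <
  [0,4] N   <
    [0,2] NP/PP   >S
      [0,1] "saw" : (NP/(N/NP))/PP
      [1,2] "no" : (N/NP)/PP
    [2,4] N\(NP/PP)   <
      [2,3] "slowly" : N
      [3,4] "city" : (N\(NP/PP))\N
  [4,8] S\N   <
    [4,5] "built" : S/N
    [5,8] (S\N)\(S/N)   <
      [5,7] S   >
        [5,6] S/(S\NP)   >T
          [5,6] "idea" : NP
        [6,7] "under" : S\NP
      [7,8] "from" : ((S\N)\(S/N))\S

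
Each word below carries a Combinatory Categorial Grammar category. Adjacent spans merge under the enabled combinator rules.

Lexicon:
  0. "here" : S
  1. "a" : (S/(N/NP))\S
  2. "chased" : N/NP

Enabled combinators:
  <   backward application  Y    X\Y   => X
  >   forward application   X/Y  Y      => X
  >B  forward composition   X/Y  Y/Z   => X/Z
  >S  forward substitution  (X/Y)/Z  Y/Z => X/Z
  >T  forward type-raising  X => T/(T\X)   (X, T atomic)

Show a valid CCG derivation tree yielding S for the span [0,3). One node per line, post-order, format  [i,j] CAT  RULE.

[0,1] S  lex  "here"
[1,2] (S/(N/NP))\S  lex  "a"
[0,2] S/(N/NP)  <  k=1
[2,3] N/NP  lex  "chased"
[0,3] S  >  k=2

[0,3] S   >
  [0,2] S/(N/NP)   <
    [0,1] "here" : S
    [1,2] "a" : (S/(N/NP))\S
  [2,3] "chased" : N/NP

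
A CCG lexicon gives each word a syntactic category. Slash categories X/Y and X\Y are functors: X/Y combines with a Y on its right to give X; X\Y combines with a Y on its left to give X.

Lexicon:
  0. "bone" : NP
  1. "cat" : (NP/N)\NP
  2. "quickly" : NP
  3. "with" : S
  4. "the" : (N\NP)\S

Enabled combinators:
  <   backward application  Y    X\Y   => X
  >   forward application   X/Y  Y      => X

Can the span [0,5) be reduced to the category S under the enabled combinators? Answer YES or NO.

NP (NP/N)\NP NP S (N\NP)\S
CKY chart[0,5] = {NP}; S ∉ chart

NO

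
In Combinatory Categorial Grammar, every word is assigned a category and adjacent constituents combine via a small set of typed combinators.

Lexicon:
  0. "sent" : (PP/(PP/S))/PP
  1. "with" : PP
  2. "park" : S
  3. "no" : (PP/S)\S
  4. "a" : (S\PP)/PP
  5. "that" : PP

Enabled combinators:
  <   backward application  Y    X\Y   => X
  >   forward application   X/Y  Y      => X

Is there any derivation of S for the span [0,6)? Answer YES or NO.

YES

[0,6] S   <
  [0,4] PP   >
    [0,2] PP/(PP/S)   >
      [0,1] "sent" : (PP/(PP/S))/PP
      [1,2] "with" : PP
    [2,4] PP/S   <
      [2,3] "park" : S
      [3,4] "no" : (PP/S)\S
  [4,6] S\PP   >
    [4,5] "a" : (S\PP)/PP
    [5,6] "that" : PP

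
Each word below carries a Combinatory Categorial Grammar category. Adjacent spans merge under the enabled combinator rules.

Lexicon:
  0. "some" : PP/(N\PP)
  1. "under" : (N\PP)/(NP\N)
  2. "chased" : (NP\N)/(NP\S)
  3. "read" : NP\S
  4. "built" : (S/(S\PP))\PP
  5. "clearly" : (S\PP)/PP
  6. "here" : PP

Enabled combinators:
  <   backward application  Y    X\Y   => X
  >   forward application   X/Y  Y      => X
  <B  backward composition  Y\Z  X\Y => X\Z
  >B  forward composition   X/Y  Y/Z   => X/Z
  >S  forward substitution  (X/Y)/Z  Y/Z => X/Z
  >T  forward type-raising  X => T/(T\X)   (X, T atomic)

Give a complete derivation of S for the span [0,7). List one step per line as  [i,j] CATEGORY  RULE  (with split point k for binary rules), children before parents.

[0,1] PP/(N\PP)  lex  "some"
[1,2] (N\PP)/(NP\N)  lex  "under"
[2,3] (NP\N)/(NP\S)  lex  "chased"
[3,4] NP\S  lex  "read"
[2,4] NP\N  >  k=3
[1,4] N\PP  >  k=2
[0,4] PP  >  k=1
[4,5] (S/(S\PP))\PP  lex  "built"
[0,5] S/(S\PP)  <  k=4
[5,6] (S\PP)/PP  lex  "clearly"
[6,7] PP  lex  "here"
[5,7] S\PP  >  k=6
[0,7] S  >  k=5

[0,7] S   >
  [0,5] S/(S\PP)   <
    [0,4] PP   >
      [0,1] "some" : PP/(N\PP)
      [1,4] N\PP   >
        [1,2] "under" : (N\PP)/(NP\N)
        [2,4] NP\N   >
          [2,3] "chased" : (NP\N)/(NP\S)
          [3,4] "read" : NP\S
    [4,5] "built" : (S/(S\PP))\PP
  [5,7] S\PP   >
    [5,6] "clearly" : (S\PP)/PP
    [6,7] "here" : PP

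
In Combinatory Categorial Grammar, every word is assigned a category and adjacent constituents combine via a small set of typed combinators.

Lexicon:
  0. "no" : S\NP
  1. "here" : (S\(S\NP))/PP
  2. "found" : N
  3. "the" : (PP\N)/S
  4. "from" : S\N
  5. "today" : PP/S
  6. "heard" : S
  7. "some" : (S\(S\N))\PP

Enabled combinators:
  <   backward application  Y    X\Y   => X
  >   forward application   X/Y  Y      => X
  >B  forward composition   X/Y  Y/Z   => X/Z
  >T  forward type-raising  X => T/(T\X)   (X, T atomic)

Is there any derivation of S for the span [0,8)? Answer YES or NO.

YES

[0,8] S   <
  [0,1] "no" : S\NP
  [1,8] S\(S\NP)   >
    [1,2] "here" : (S\(S\NP))/PP
    [2,8] PP   <
      [2,3] "found" : N
      [3,8] PP\N   >
        [3,4] "the" : (PP\N)/S
        [4,8] S   <
          [4,5] "from" : S\N
          [5,8] S\(S\N)   <
            [5,7] PP   >
              [5,6] "today" : PP/S
              [6,7] "heard" : S
            [7,8] "some" : (S\(S\N))\PP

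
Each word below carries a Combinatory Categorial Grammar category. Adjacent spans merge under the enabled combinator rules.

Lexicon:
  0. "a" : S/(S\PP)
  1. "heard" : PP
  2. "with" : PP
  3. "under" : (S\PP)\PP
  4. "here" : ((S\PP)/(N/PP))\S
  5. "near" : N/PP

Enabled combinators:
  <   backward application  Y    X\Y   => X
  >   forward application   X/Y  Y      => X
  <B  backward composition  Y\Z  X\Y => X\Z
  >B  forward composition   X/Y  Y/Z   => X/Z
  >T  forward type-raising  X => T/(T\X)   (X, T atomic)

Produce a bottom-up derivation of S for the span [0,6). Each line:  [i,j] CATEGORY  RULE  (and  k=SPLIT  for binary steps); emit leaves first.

[0,6] S   >
  [0,1] "a" : S/(S\PP)
  [1,6] S\PP   >
    [1,5] (S\PP)/(N/PP)   <
      [1,4] S   >
        [1,2] S/(S\PP)   >T
          [1,2] "heard" : PP
        [2,4] S\PP   <
          [2,3] "with" : PP
          [3,4] "under" : (S\PP)\PP
      [4,5] "here" : ((S\PP)/(N/PP))\S
    [5,6] "near" : N/PP

[0,1] S/(S\PP)  lex  "a"
[1,2] PP  lex  "heard"
[1,2] S/(S\PP)  >T
[2,3] PP  lex  "with"
[3,4] (S\PP)\PP  lex  "under"
[2,4] S\PP  <  k=3
[1,4] S  >  k=2
[4,5] ((S\PP)/(N/PP))\S  lex  "here"
[1,5] (S\PP)/(N/PP)  <  k=4
[5,6] N/PP  lex  "near"
[1,6] S\PP  >  k=5
[0,6] S  >  k=1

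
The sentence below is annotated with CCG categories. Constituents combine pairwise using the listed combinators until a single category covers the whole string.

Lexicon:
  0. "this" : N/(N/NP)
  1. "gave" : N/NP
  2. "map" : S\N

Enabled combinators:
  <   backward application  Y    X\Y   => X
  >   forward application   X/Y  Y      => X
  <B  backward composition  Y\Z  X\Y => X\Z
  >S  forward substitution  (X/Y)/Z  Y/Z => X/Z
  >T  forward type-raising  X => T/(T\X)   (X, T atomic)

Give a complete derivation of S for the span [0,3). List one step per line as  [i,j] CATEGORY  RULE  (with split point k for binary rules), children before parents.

[0,1] N/(N/NP)  lex  "this"
[1,2] N/NP  lex  "gave"
[0,2] N  >  k=1
[2,3] S\N  lex  "map"
[0,3] S  <  k=2

[0,3] S   <
  [0,2] N   >
    [0,1] "this" : N/(N/NP)
    [1,2] "gave" : N/NP
  [2,3] "map" : S\N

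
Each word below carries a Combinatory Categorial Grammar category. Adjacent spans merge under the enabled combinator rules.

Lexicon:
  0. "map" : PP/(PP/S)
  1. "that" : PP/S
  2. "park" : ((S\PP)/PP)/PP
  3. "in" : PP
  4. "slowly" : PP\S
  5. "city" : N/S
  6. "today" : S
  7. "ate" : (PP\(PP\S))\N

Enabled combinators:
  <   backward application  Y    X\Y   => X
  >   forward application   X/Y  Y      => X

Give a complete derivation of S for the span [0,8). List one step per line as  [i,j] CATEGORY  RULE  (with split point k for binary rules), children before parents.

[0,1] PP/(PP/S)  lex  "map"
[1,2] PP/S  lex  "that"
[0,2] PP  >  k=1
[2,3] ((S\PP)/PP)/PP  lex  "park"
[3,4] PP  lex  "in"
[2,4] (S\PP)/PP  >  k=3
[4,5] PP\S  lex  "slowly"
[5,6] N/S  lex  "city"
[6,7] S  lex  "today"
[5,7] N  >  k=6
[7,8] (PP\(PP\S))\N  lex  "ate"
[5,8] PP\(PP\S)  <  k=7
[4,8] PP  <  k=5
[2,8] S\PP  >  k=4
[0,8] S  <  k=2

[0,8] S   <
  [0,2] PP   >
    [0,1] "map" : PP/(PP/S)
    [1,2] "that" : PP/S
  [2,8] S\PP   >
    [2,4] (S\PP)/PP   >
      [2,3] "park" : ((S\PP)/PP)/PP
      [3,4] "in" : PP
    [4,8] PP   <
      [4,5] "slowly" : PP\S
      [5,8] PP\(PP\S)   <
        [5,7] N   >
          [5,6] "city" : N/S
          [6,7] "today" : S
        [7,8] "ate" : (PP\(PP\S))\N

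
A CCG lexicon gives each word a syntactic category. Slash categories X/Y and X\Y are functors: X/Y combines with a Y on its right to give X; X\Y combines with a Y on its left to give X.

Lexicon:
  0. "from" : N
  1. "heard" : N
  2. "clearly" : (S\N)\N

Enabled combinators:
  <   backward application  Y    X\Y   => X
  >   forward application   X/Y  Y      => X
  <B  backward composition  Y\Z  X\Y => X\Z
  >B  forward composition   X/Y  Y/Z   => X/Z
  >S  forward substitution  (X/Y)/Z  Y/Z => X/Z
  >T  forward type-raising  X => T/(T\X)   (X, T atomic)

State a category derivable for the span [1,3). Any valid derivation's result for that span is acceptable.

[0,3] S   >
  [0,1] S/(S\N)   >T
    [0,1] "from" : N
  [1,3] S\N   <
    [1,2] "heard" : N
    [2,3] "clearly" : (S\N)\N

S\N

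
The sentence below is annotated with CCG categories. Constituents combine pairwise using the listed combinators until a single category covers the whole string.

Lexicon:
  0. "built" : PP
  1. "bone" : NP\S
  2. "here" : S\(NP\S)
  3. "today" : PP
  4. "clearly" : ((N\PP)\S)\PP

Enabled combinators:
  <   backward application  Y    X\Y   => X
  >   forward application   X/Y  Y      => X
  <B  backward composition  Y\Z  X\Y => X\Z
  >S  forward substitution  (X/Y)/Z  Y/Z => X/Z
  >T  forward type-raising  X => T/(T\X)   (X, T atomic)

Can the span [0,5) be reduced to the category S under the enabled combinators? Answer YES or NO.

NO

PP NP\S S\(NP\S) PP ((N\PP)\S)\PP
CKY chart[0,5] = {N, N/(N\N), NP/(NP\N), PP/(PP\N), S/(S\N)}; S ∉ chart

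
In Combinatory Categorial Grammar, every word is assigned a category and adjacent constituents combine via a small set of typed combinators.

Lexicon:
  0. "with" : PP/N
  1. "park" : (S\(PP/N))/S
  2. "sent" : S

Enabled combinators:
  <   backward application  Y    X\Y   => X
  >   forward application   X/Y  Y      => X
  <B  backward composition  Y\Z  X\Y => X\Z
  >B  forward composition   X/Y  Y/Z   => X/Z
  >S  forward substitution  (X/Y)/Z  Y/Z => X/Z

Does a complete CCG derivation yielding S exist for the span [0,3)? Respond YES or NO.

YES

[0,3] S   <
  [0,1] "with" : PP/N
  [1,3] S\(PP/N)   >
    [1,2] "park" : (S\(PP/N))/S
    [2,3] "sent" : S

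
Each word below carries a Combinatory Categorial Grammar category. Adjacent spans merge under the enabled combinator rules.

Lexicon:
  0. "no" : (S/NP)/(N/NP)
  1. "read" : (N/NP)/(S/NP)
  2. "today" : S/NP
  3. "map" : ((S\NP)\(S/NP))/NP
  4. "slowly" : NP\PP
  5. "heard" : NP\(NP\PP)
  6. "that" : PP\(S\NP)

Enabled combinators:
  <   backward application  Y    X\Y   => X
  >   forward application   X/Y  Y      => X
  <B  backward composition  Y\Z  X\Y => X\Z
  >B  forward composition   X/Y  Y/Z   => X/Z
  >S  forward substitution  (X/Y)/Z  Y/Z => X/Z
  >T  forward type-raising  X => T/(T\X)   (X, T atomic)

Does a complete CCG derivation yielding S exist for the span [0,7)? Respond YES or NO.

(S/NP)/(N/NP) (N/NP)/(S/NP) S/NP ((S\NP)\(S/NP))/NP NP\PP NP\(NP\PP) PP\(S\NP)
CKY chart[0,7] = {N/(N\PP), NP/(NP\PP), PP, PP/(PP\PP), S/(S\PP)}; S ∉ chart

NO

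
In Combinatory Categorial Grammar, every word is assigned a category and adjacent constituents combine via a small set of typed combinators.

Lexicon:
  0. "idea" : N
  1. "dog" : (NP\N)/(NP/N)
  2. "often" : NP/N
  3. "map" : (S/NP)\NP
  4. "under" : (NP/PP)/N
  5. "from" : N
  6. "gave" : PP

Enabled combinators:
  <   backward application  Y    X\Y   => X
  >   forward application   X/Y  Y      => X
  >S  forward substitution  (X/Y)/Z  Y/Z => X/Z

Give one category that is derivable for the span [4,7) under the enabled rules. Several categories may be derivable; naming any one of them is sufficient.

NP

[0,7] S   >
  [0,4] S/NP   <
    [0,3] NP   <
      [0,1] "idea" : N
      [1,3] NP\N   >
        [1,2] "dog" : (NP\N)/(NP/N)
        [2,3] "often" : NP/N
    [3,4] "map" : (S/NP)\NP
  [4,7] NP   >
    [4,6] NP/PP   >
      [4,5] "under" : (NP/PP)/N
      [5,6] "from" : N
    [6,7] "gave" : PP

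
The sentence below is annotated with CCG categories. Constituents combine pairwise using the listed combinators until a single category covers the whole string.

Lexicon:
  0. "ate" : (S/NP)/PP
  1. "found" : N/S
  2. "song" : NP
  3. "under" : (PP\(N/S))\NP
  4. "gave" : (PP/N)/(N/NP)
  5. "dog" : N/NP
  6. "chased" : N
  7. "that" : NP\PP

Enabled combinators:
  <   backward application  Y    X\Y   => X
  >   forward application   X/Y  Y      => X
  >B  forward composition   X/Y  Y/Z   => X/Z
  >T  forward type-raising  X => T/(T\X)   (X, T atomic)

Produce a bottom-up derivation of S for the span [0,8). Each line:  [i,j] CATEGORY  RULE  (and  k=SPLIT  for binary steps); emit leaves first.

[0,8] S   >
  [0,4] S/NP   >
    [0,1] "ate" : (S/NP)/PP
    [1,4] PP   <
      [1,2] "found" : N/S
      [2,4] PP\(N/S)   <
        [2,3] "song" : NP
        [3,4] "under" : (PP\(N/S))\NP
  [4,8] NP   <
    [4,7] PP   >
      [4,6] PP/N   >
        [4,5] "gave" : (PP/N)/(N/NP)
        [5,6] "dog" : N/NP
      [6,7] "chased" : N
    [7,8] "that" : NP\PP

[0,1] (S/NP)/PP  lex  "ate"
[1,2] N/S  lex  "found"
[2,3] NP  lex  "song"
[3,4] (PP\(N/S))\NP  lex  "under"
[2,4] PP\(N/S)  <  k=3
[1,4] PP  <  k=2
[0,4] S/NP  >  k=1
[4,5] (PP/N)/(N/NP)  lex  "gave"
[5,6] N/NP  lex  "dog"
[4,6] PP/N  >  k=5
[6,7] N  lex  "chased"
[4,7] PP  >  k=6
[7,8] NP\PP  lex  "that"
[4,8] NP  <  k=7
[0,8] S  >  k=4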